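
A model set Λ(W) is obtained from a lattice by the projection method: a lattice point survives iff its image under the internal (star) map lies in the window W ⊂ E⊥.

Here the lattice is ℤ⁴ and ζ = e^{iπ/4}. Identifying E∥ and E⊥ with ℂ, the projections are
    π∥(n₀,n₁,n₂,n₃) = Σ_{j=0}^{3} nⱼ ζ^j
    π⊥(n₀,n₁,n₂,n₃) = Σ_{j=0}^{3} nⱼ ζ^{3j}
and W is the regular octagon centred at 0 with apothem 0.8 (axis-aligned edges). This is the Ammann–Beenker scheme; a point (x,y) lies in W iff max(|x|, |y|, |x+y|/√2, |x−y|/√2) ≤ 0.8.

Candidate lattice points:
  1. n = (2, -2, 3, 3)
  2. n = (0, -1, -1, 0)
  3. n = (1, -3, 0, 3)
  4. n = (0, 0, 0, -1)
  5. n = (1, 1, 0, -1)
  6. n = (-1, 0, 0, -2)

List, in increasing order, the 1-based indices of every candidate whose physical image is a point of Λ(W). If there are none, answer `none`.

Internal map: ζ^{3j} for j=0..3 gives (1,0), (−√2/2,√2/2), (0,−1), (√2/2,√2/2).
#1 (2, -2, 3, 3): internal (5.535534, -2.292893); octagon support 5.535534 vs apothem 0.8 → ∉ W
#2 (0, -1, -1, 0): internal (0.707107, 0.292893); octagon support 0.707107 vs apothem 0.8 → ∈ W
#3 (1, -3, 0, 3): internal (5.242641, 0.000000); octagon support 5.242641 vs apothem 0.8 → ∉ W
#4 (0, 0, 0, -1): internal (-0.707107, -0.707107); octagon support 1.000000 vs apothem 0.8 → ∉ W
#5 (1, 1, 0, -1): internal (-0.414214, 0.000000); octagon support 0.414214 vs apothem 0.8 → ∈ W
#6 (-1, 0, 0, -2): internal (-2.414214, -1.414214); octagon support 2.707107 vs apothem 0.8 → ∉ W

2, 5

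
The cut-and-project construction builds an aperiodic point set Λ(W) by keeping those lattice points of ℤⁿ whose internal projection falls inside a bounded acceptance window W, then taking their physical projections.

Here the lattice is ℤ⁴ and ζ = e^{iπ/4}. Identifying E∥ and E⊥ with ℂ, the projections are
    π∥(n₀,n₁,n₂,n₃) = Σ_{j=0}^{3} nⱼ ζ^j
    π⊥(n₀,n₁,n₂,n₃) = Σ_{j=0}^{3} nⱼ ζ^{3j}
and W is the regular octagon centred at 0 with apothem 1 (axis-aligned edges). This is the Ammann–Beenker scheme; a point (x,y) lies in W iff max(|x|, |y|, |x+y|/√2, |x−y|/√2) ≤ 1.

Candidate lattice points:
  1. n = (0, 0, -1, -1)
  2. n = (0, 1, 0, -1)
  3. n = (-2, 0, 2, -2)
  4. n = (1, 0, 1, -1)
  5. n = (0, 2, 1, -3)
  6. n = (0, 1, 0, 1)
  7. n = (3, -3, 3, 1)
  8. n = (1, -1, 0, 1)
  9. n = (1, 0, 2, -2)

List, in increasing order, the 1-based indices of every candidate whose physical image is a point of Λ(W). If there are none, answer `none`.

Internal map: ζ^{3j} for j=0..3 gives (1,0), (−√2/2,√2/2), (0,−1), (√2/2,√2/2).
candidate 1: n = (0, 0, -1, -1) → π⊥ ≈ (-0.70711, +0.29289); max(|x|,|y|,|x±y|/√2) = 0.70711 ≤ 1 ⇒ ∈ W
candidate 2: n = (0, 1, 0, -1) → π⊥ ≈ (-1.41421, +0.00000); max(|x|,|y|,|x±y|/√2) = 1.41421 > 1 ⇒ ∉ W
candidate 3: n = (-2, 0, 2, -2) → π⊥ ≈ (-3.41421, -3.41421); max(|x|,|y|,|x±y|/√2) = 4.82843 > 1 ⇒ ∉ W
candidate 4: n = (1, 0, 1, -1) → π⊥ ≈ (+0.29289, -1.70711); max(|x|,|y|,|x±y|/√2) = 1.70711 > 1 ⇒ ∉ W
candidate 5: n = (0, 2, 1, -3) → π⊥ ≈ (-3.53553, -1.70711); max(|x|,|y|,|x±y|/√2) = 3.70711 > 1 ⇒ ∉ W
candidate 6: n = (0, 1, 0, 1) → π⊥ ≈ (+0.00000, +1.41421); max(|x|,|y|,|x±y|/√2) = 1.41421 > 1 ⇒ ∉ W
candidate 7: n = (3, -3, 3, 1) → π⊥ ≈ (+5.82843, -4.41421); max(|x|,|y|,|x±y|/√2) = 7.24264 > 1 ⇒ ∉ W
candidate 8: n = (1, -1, 0, 1) → π⊥ ≈ (+2.41421, +0.00000); max(|x|,|y|,|x±y|/√2) = 2.41421 > 1 ⇒ ∉ W
candidate 9: n = (1, 0, 2, -2) → π⊥ ≈ (-0.41421, -3.41421); max(|x|,|y|,|x±y|/√2) = 3.41421 > 1 ⇒ ∉ W

1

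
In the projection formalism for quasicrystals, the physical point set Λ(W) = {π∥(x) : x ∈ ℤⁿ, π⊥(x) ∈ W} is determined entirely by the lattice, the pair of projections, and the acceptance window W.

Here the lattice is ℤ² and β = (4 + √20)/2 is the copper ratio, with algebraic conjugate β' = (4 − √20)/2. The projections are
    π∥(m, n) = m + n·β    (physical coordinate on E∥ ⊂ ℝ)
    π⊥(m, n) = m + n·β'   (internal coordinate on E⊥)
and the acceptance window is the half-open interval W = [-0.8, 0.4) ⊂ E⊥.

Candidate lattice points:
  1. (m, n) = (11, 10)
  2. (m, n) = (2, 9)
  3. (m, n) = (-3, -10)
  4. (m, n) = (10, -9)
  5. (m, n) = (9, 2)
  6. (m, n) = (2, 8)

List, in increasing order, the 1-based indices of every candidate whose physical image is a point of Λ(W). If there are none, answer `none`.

2, 3, 6

Compute β' = (4−√20)/2 = -0.236068, so π⊥(m,n) = m -0.236068·n.
#1 (11,10): internal coord 11 + (10)·β' = +8.639320; +8.639320 ∉ [-0.8, 0.4) → out
#2 (2,9): internal coord 2 + (9)·β' = -0.124612; -0.124612 ∈ [-0.8, 0.4) → IN Λ
#3 (-3,-10): internal coord -3 + (-10)·β' = -0.639320; -0.639320 ∈ [-0.8, 0.4) → IN Λ
#4 (10,-9): internal coord 10 + (-9)·β' = +12.124612; +12.124612 ∉ [-0.8, 0.4) → out
#5 (9,2): internal coord 9 + (2)·β' = +8.527864; +8.527864 ∉ [-0.8, 0.4) → out
#6 (2,8): internal coord 2 + (8)·β' = +0.111456; +0.111456 ∈ [-0.8, 0.4) → IN Λ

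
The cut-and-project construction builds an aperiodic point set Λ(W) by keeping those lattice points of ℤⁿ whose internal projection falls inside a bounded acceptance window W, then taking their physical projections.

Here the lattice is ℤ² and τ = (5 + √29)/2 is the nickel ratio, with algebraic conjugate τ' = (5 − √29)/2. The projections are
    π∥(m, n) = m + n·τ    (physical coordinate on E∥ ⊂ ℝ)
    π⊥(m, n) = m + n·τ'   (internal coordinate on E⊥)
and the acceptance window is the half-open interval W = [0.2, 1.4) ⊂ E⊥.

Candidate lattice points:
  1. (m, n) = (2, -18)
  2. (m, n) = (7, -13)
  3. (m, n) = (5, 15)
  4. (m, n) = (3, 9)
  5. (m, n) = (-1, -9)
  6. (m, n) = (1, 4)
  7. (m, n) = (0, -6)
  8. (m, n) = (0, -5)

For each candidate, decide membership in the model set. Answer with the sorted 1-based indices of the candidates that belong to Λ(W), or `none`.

Numerically τ ≈ 5.19258 and τ' = −1/τ ≈ -0.19258.
[1] lift (2,-18): star map gives 5.46648; window check 0.2 ≤ 5.46648 < 1.4 is false → out
[2] lift (7,-13): star map gives 9.50357; window check 0.2 ≤ 9.50357 < 1.4 is false → out
[3] lift (5,15): star map gives 2.11126; window check 0.2 ≤ 2.11126 < 1.4 is false → out
[4] lift (3,9): star map gives 1.26676; window check 0.2 ≤ 1.26676 < 1.4 is true → IN Λ
[5] lift (-1,-9): star map gives 0.73324; window check 0.2 ≤ 0.73324 < 1.4 is true → IN Λ
[6] lift (1,4): star map gives 0.22967; window check 0.2 ≤ 0.22967 < 1.4 is true → IN Λ
[7] lift (0,-6): star map gives 1.15549; window check 0.2 ≤ 1.15549 < 1.4 is true → IN Λ
[8] lift (0,-5): star map gives 0.96291; window check 0.2 ≤ 0.96291 < 1.4 is true → IN Λ

4, 5, 6, 7, 8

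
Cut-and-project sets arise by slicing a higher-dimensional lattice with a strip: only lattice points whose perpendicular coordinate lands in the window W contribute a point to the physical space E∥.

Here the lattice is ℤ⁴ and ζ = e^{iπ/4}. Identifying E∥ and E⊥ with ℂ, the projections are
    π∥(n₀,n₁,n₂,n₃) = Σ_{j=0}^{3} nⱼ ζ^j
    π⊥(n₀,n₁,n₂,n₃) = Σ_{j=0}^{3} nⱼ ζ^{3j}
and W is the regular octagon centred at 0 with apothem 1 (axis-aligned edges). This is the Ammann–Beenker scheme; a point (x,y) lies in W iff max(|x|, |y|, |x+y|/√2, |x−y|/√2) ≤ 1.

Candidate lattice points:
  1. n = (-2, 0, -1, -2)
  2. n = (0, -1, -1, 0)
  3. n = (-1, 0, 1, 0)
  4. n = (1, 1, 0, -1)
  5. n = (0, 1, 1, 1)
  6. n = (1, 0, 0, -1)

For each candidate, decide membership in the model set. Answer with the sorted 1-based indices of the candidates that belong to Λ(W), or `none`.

With ζ = e^{iπ/4} the internal vectors are ζ^0,ζ^3,ζ^6,ζ^9.
#1 (-2, 0, -1, -2): internal (-3.41421, -0.41421); octagon support 3.41421 vs apothem 1 → ∉ W
#2 (0, -1, -1, 0): internal (0.70711, 0.29289); octagon support 0.70711 vs apothem 1 → ∈ W
#3 (-1, 0, 1, 0): internal (-1.00000, -1.00000); octagon support 1.41421 vs apothem 1 → ∉ W
#4 (1, 1, 0, -1): internal (-0.41421, 0.00000); octagon support 0.41421 vs apothem 1 → ∈ W
#5 (0, 1, 1, 1): internal (0.00000, 0.41421); octagon support 0.41421 vs apothem 1 → ∈ W
#6 (1, 0, 0, -1): internal (0.29289, -0.70711); octagon support 0.70711 vs apothem 1 → ∈ W

2, 4, 5, 6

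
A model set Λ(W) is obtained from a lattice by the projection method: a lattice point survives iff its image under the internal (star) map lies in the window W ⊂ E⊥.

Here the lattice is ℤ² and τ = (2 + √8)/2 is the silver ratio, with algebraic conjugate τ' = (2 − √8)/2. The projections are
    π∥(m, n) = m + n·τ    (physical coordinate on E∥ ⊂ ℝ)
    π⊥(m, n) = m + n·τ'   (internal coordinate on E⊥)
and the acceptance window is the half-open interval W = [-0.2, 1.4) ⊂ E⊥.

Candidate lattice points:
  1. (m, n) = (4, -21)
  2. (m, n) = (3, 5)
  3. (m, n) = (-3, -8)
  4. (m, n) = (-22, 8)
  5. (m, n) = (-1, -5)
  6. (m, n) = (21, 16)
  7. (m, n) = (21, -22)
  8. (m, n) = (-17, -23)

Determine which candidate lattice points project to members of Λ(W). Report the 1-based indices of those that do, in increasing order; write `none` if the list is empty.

Numerically τ ≈ 2.4142 and τ' = −1/τ ≈ -0.4142.
#1 (4,-21): internal coord 4 + (-21)·τ' = +12.6985; +12.6985 ∉ [-0.2, 1.4) → out
#2 (3,5): internal coord 3 + (5)·τ' = +0.9289; +0.9289 ∈ [-0.2, 1.4) → IN Λ
#3 (-3,-8): internal coord -3 + (-8)·τ' = +0.3137; +0.3137 ∈ [-0.2, 1.4) → IN Λ
#4 (-22,8): internal coord -22 + (8)·τ' = -25.3137; -25.3137 ∉ [-0.2, 1.4) → out
#5 (-1,-5): internal coord -1 + (-5)·τ' = +1.0711; +1.0711 ∈ [-0.2, 1.4) → IN Λ
#6 (21,16): internal coord 21 + (16)·τ' = +14.3726; +14.3726 ∉ [-0.2, 1.4) → out
#7 (21,-22): internal coord 21 + (-22)·τ' = +30.1127; +30.1127 ∉ [-0.2, 1.4) → out
#8 (-17,-23): internal coord -17 + (-23)·τ' = -7.4731; -7.4731 ∉ [-0.2, 1.4) → out

2, 3, 5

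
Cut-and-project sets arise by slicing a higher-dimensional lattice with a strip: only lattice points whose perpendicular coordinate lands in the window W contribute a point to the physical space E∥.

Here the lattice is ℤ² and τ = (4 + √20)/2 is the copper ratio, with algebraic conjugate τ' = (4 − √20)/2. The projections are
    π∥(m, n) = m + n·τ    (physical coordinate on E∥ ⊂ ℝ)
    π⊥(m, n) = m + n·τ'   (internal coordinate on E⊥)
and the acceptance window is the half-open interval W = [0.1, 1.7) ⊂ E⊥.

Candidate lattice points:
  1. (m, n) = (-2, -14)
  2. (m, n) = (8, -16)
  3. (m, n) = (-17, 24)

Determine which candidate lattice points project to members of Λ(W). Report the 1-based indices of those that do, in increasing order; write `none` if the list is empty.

Numerically τ ≈ 4.236068 and τ' = −1/τ ≈ -0.236068.
#1 (-2,-14): internal coord -2 + (-14)·τ' = +1.304952; +1.304952 ∈ [0.1, 1.7) → IN Λ
#2 (8,-16): internal coord 8 + (-16)·τ' = +11.777088; +11.777088 ∉ [0.1, 1.7) → out
#3 (-17,24): internal coord -17 + (24)·τ' = -22.665631; -22.665631 ∉ [0.1, 1.7) → out

1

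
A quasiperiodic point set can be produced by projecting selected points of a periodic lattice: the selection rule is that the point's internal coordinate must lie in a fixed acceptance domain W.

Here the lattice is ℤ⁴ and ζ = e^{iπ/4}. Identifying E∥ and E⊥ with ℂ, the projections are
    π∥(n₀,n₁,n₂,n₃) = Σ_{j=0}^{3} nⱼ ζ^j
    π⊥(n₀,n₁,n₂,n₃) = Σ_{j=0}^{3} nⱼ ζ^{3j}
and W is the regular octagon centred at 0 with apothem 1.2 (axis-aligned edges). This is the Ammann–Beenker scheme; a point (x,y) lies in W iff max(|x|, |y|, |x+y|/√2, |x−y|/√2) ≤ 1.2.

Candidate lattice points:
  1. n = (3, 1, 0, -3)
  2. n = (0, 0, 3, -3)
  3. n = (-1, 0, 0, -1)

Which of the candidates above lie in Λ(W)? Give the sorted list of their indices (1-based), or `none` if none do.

π⊥(n) = n₀ + n₁ζ³ + n₂ζ⁶ + n₃ζ⁹ where ζ = e^{iπ/4}.
candidate 1: n = (3, 1, 0, -3) → π⊥ ≈ (+0.1716, -1.4142); max(|x|,|y|,|x±y|/√2) = 1.4142 > 1.2 ⇒ ∉ W
candidate 2: n = (0, 0, 3, -3) → π⊥ ≈ (-2.1213, -5.1213); max(|x|,|y|,|x±y|/√2) = 5.1213 > 1.2 ⇒ ∉ W
candidate 3: n = (-1, 0, 0, -1) → π⊥ ≈ (-1.7071, -0.7071); max(|x|,|y|,|x±y|/√2) = 1.7071 > 1.2 ⇒ ∉ W

none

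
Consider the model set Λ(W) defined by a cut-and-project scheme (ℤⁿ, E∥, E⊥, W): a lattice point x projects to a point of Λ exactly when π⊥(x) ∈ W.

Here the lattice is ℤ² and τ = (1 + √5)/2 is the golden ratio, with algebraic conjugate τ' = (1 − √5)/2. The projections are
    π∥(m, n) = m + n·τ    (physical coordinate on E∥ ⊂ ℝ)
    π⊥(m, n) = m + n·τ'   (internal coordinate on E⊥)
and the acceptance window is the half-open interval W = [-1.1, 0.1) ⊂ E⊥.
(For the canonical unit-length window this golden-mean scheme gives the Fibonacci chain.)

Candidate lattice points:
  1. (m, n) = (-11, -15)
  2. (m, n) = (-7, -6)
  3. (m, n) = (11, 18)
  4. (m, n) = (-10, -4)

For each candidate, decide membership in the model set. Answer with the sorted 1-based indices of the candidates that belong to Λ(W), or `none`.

Compute τ' = (1−√5)/2 = -0.618034, so π⊥(m,n) = m -0.618034·n.
[1] lift (-11,-15): star map gives -1.729490; window check -1.1 ≤ -1.729490 < 0.1 is false → out
[2] lift (-7,-6): star map gives -3.291796; window check -1.1 ≤ -3.291796 < 0.1 is false → out
[3] lift (11,18): star map gives -0.124612; window check -1.1 ≤ -0.124612 < 0.1 is true → IN Λ
[4] lift (-10,-4): star map gives -7.527864; window check -1.1 ≤ -7.527864 < 0.1 is false → out

3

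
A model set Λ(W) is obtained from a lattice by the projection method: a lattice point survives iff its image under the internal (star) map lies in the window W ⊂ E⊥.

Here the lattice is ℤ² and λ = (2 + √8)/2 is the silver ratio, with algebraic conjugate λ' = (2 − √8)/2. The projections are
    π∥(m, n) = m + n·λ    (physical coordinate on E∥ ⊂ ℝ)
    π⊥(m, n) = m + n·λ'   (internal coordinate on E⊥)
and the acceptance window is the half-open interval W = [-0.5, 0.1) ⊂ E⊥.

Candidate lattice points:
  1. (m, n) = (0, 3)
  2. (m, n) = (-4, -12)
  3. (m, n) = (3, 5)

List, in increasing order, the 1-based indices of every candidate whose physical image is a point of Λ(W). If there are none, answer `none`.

none

Numerically λ ≈ 2.41421 and λ' = −1/λ ≈ -0.41421.
candidate 1: (m,n)=(0,3) → π∥ = 0+3·λ ≈ 7.24264, π⊥ = 0+3·λ' ≈ -1.24264 ∉ [-0.5, 0.1) ⇒ out
candidate 2: (m,n)=(-4,-12) → π∥ = -4-12·λ ≈ -32.97056, π⊥ = -4-12·λ' ≈ 0.97056 ∉ [-0.5, 0.1) ⇒ out
candidate 3: (m,n)=(3,5) → π∥ = 3+5·λ ≈ 15.07107, π⊥ = 3+5·λ' ≈ 0.92893 ∉ [-0.5, 0.1) ⇒ out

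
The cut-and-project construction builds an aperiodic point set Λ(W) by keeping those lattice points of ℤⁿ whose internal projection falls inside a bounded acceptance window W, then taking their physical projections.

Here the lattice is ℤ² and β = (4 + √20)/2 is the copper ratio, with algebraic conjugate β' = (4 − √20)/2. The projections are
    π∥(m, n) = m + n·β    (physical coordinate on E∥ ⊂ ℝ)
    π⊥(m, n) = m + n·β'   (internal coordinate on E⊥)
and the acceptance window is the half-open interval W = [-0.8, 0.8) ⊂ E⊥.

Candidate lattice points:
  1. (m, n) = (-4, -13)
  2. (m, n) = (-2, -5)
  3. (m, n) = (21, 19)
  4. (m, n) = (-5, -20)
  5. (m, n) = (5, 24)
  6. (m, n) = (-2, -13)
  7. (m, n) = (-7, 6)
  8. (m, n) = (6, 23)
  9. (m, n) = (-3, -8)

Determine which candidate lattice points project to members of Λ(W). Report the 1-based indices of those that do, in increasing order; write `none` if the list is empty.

Numerically β ≈ 4.2361 and β' = −1/β ≈ -0.2361.
#1 (-4,-13): internal coord -4 + (-13)·β' = -0.9311; -0.9311 ∉ [-0.8, 0.8) → out
#2 (-2,-5): internal coord -2 + (-5)·β' = -0.8197; -0.8197 ∉ [-0.8, 0.8) → out
#3 (21,19): internal coord 21 + (19)·β' = +16.5147; +16.5147 ∉ [-0.8, 0.8) → out
#4 (-5,-20): internal coord -5 + (-20)·β' = -0.2786; -0.2786 ∈ [-0.8, 0.8) → IN Λ
#5 (5,24): internal coord 5 + (24)·β' = -0.6656; -0.6656 ∈ [-0.8, 0.8) → IN Λ
#6 (-2,-13): internal coord -2 + (-13)·β' = +1.0689; +1.0689 ∉ [-0.8, 0.8) → out
#7 (-7,6): internal coord -7 + (6)·β' = -8.4164; -8.4164 ∉ [-0.8, 0.8) → out
#8 (6,23): internal coord 6 + (23)·β' = +0.5704; +0.5704 ∈ [-0.8, 0.8) → IN Λ
#9 (-3,-8): internal coord -3 + (-8)·β' = -1.1115; -1.1115 ∉ [-0.8, 0.8) → out

4, 5, 8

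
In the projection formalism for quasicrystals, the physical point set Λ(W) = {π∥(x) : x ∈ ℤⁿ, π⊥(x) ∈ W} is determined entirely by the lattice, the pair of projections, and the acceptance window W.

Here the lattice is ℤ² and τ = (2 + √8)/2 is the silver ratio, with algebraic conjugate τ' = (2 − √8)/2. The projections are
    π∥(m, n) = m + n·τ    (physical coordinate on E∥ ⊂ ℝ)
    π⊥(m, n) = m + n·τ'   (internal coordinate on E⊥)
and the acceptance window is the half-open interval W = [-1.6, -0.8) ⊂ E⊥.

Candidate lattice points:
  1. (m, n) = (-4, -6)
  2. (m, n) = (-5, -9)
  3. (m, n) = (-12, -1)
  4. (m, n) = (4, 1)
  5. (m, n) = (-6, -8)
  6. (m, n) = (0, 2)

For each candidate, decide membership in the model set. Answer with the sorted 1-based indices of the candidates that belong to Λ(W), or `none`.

1, 2, 6

Compute τ' = (2−√8)/2 = -0.4142, so π⊥(m,n) = m -0.4142·n.
candidate 1: (m,n)=(-4,-6) → π∥ = -4-6·τ ≈ -18.4853, π⊥ = -4-6·τ' ≈ -1.5147 ∈ [-1.6, -0.8) ⇒ IN Λ
candidate 2: (m,n)=(-5,-9) → π∥ = -5-9·τ ≈ -26.7279, π⊥ = -5-9·τ' ≈ -1.2721 ∈ [-1.6, -0.8) ⇒ IN Λ
candidate 3: (m,n)=(-12,-1) → π∥ = -12-1·τ ≈ -14.4142, π⊥ = -12-1·τ' ≈ -11.5858 ∉ [-1.6, -0.8) ⇒ out
candidate 4: (m,n)=(4,1) → π∥ = 4+1·τ ≈ 6.4142, π⊥ = 4+1·τ' ≈ 3.5858 ∉ [-1.6, -0.8) ⇒ out
candidate 5: (m,n)=(-6,-8) → π∥ = -6-8·τ ≈ -25.3137, π⊥ = -6-8·τ' ≈ -2.6863 ∉ [-1.6, -0.8) ⇒ out
candidate 6: (m,n)=(0,2) → π∥ = 0+2·τ ≈ 4.8284, π⊥ = 0+2·τ' ≈ -0.8284 ∈ [-1.6, -0.8) ⇒ IN Λ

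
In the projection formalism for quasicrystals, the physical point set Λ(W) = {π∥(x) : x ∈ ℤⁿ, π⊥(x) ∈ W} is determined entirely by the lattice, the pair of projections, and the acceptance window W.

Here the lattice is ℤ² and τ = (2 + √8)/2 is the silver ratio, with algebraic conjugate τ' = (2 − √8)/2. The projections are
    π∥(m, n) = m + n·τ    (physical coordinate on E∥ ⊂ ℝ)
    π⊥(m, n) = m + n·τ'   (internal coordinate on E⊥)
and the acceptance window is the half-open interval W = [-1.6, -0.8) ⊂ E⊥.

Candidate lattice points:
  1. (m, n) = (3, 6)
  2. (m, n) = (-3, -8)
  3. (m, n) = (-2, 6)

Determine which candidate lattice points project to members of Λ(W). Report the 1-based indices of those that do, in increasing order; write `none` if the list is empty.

τ' = (2−√8)/2 ≈ -0.41421.
candidate 1: (m,n)=(3,6) → π∥ = 3+6·τ ≈ 17.48528, π⊥ = 3+6·τ' ≈ 0.51472 ∉ [-1.6, -0.8) ⇒ out
candidate 2: (m,n)=(-3,-8) → π∥ = -3-8·τ ≈ -22.31371, π⊥ = -3-8·τ' ≈ 0.31371 ∉ [-1.6, -0.8) ⇒ out
candidate 3: (m,n)=(-2,6) → π∥ = -2+6·τ ≈ 12.48528, π⊥ = -2+6·τ' ≈ -4.48528 ∉ [-1.6, -0.8) ⇒ out

none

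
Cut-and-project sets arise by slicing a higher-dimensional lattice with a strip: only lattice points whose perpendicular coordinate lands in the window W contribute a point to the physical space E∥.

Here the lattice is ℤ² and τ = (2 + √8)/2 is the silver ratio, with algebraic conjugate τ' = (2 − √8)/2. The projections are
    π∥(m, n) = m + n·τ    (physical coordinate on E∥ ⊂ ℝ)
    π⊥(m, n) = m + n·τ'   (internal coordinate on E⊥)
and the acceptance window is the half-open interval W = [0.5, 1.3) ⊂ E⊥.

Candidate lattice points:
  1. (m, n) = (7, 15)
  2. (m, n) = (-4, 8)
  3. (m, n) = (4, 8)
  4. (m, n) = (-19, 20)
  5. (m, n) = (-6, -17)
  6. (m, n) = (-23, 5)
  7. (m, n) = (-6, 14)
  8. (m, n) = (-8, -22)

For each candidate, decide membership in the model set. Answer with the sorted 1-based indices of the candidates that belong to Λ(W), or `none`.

1, 3, 5, 8

Compute τ' = (2−√8)/2 = -0.41421, so π⊥(m,n) = m -0.41421·n.
candidate 1: (m,n)=(7,15) → π∥ = 7+15·τ ≈ 43.21320, π⊥ = 7+15·τ' ≈ 0.78680 ∈ [0.5, 1.3) ⇒ IN Λ
candidate 2: (m,n)=(-4,8) → π∥ = -4+8·τ ≈ 15.31371, π⊥ = -4+8·τ' ≈ -7.31371 ∉ [0.5, 1.3) ⇒ out
candidate 3: (m,n)=(4,8) → π∥ = 4+8·τ ≈ 23.31371, π⊥ = 4+8·τ' ≈ 0.68629 ∈ [0.5, 1.3) ⇒ IN Λ
candidate 4: (m,n)=(-19,20) → π∥ = -19+20·τ ≈ 29.28427, π⊥ = -19+20·τ' ≈ -27.28427 ∉ [0.5, 1.3) ⇒ out
candidate 5: (m,n)=(-6,-17) → π∥ = -6-17·τ ≈ -47.04163, π⊥ = -6-17·τ' ≈ 1.04163 ∈ [0.5, 1.3) ⇒ IN Λ
candidate 6: (m,n)=(-23,5) → π∥ = -23+5·τ ≈ -10.92893, π⊥ = -23+5·τ' ≈ -25.07107 ∉ [0.5, 1.3) ⇒ out
candidate 7: (m,n)=(-6,14) → π∥ = -6+14·τ ≈ 27.79899, π⊥ = -6+14·τ' ≈ -11.79899 ∉ [0.5, 1.3) ⇒ out
candidate 8: (m,n)=(-8,-22) → π∥ = -8-22·τ ≈ -61.11270, π⊥ = -8-22·τ' ≈ 1.11270 ∈ [0.5, 1.3) ⇒ IN Λ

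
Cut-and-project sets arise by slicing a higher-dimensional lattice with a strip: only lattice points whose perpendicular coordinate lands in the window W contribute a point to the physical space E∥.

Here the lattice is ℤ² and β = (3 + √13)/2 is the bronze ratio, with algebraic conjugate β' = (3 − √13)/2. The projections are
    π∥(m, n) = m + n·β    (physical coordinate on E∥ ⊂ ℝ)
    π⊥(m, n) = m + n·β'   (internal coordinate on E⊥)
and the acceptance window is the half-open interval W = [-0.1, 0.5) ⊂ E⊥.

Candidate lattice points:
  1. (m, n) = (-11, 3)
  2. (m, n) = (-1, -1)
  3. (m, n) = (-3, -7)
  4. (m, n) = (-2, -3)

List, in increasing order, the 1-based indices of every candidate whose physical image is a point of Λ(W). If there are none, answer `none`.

none

Compute β' = (3−√13)/2 = -0.3028, so π⊥(m,n) = m -0.3028·n.
candidate 1: (m,n)=(-11,3) → π∥ = -11+3·β ≈ -1.0917, π⊥ = -11+3·β' ≈ -11.9083 ∉ [-0.1, 0.5) ⇒ out
candidate 2: (m,n)=(-1,-1) → π∥ = -1-1·β ≈ -4.3028, π⊥ = -1-1·β' ≈ -0.6972 ∉ [-0.1, 0.5) ⇒ out
candidate 3: (m,n)=(-3,-7) → π∥ = -3-7·β ≈ -26.1194, π⊥ = -3-7·β' ≈ -0.8806 ∉ [-0.1, 0.5) ⇒ out
candidate 4: (m,n)=(-2,-3) → π∥ = -2-3·β ≈ -11.9083, π⊥ = -2-3·β' ≈ -1.0917 ∉ [-0.1, 0.5) ⇒ out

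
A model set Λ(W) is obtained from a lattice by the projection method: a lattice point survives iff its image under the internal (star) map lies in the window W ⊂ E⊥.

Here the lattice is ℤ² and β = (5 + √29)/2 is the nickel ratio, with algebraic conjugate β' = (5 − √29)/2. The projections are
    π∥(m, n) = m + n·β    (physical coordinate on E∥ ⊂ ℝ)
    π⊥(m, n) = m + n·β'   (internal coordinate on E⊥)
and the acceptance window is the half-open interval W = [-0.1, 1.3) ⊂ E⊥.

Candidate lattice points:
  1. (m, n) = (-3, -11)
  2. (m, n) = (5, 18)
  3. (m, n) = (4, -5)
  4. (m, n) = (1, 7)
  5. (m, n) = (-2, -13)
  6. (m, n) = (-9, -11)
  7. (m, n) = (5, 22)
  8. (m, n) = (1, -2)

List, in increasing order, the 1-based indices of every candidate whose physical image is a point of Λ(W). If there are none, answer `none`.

Numerically β ≈ 5.192582 and β' = −1/β ≈ -0.192582.
#1 (-3,-11): internal coord -3 + (-11)·β' = -0.881594; -0.881594 ∉ [-0.1, 1.3) → out
#2 (5,18): internal coord 5 + (18)·β' = +1.533517; +1.533517 ∉ [-0.1, 1.3) → out
#3 (4,-5): internal coord 4 + (-5)·β' = +4.962912; +4.962912 ∉ [-0.1, 1.3) → out
#4 (1,7): internal coord 1 + (7)·β' = -0.348077; -0.348077 ∉ [-0.1, 1.3) → out
#5 (-2,-13): internal coord -2 + (-13)·β' = +0.503571; +0.503571 ∈ [-0.1, 1.3) → IN Λ
#6 (-9,-11): internal coord -9 + (-11)·β' = -6.881594; -6.881594 ∉ [-0.1, 1.3) → out
#7 (5,22): internal coord 5 + (22)·β' = +0.763187; +0.763187 ∈ [-0.1, 1.3) → IN Λ
#8 (1,-2): internal coord 1 + (-2)·β' = +1.385165; +1.385165 ∉ [-0.1, 1.3) → out

5, 7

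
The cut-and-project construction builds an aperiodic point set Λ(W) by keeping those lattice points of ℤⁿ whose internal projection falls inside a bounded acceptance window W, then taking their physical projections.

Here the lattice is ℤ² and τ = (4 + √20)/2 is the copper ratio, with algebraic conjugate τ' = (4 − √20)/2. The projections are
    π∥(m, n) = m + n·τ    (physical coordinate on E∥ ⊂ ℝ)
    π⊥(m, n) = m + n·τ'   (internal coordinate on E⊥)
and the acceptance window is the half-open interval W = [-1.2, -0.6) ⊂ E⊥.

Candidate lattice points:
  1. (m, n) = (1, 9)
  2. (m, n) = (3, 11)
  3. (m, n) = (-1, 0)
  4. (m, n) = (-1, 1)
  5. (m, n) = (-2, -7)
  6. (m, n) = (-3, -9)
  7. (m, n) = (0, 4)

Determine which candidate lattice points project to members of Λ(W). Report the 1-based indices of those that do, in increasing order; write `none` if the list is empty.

Compute τ' = (4−√20)/2 = -0.23607, so π⊥(m,n) = m -0.23607·n.
#1 (1,9): internal coord 1 + (9)·τ' = -1.12461; -1.12461 ∈ [-1.2, -0.6) → IN Λ
#2 (3,11): internal coord 3 + (11)·τ' = +0.40325; +0.40325 ∉ [-1.2, -0.6) → out
#3 (-1,0): internal coord -1 + (0)·τ' = -1.00000; -1.00000 ∈ [-1.2, -0.6) → IN Λ
#4 (-1,1): internal coord -1 + (1)·τ' = -1.23607; -1.23607 ∉ [-1.2, -0.6) → out
#5 (-2,-7): internal coord -2 + (-7)·τ' = -0.34752; -0.34752 ∉ [-1.2, -0.6) → out
#6 (-3,-9): internal coord -3 + (-9)·τ' = -0.87539; -0.87539 ∈ [-1.2, -0.6) → IN Λ
#7 (0,4): internal coord 0 + (4)·τ' = -0.94427; -0.94427 ∈ [-1.2, -0.6) → IN Λ

1, 3, 6, 7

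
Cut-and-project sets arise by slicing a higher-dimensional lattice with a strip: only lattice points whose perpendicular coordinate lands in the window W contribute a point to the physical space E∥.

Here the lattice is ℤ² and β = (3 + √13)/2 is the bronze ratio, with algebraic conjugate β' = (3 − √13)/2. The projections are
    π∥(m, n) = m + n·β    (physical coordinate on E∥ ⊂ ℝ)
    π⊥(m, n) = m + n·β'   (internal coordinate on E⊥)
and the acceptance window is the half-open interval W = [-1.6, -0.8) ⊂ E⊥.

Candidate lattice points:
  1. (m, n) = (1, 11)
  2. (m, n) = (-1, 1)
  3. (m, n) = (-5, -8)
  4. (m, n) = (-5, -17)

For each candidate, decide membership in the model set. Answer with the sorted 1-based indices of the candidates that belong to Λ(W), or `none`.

Compute β' = (3−√13)/2 = -0.302776, so π⊥(m,n) = m -0.302776·n.
#1 (1,11): internal coord 1 + (11)·β' = -2.330532; -2.330532 ∉ [-1.6, -0.8) → out
#2 (-1,1): internal coord -1 + (1)·β' = -1.302776; -1.302776 ∈ [-1.6, -0.8) → IN Λ
#3 (-5,-8): internal coord -5 + (-8)·β' = -2.577795; -2.577795 ∉ [-1.6, -0.8) → out
#4 (-5,-17): internal coord -5 + (-17)·β' = +0.147186; +0.147186 ∉ [-1.6, -0.8) → out

2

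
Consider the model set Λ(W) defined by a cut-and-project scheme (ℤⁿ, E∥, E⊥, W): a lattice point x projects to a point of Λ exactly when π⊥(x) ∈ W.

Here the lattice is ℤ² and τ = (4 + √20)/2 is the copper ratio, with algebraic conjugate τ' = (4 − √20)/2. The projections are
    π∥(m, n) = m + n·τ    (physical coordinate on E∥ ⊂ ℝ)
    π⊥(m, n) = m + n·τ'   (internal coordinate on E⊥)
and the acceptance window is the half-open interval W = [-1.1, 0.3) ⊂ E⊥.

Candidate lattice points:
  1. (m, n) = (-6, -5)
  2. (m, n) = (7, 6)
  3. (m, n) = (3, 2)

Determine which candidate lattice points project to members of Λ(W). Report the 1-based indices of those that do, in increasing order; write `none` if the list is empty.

none

Compute τ' = (4−√20)/2 = -0.23607, so π⊥(m,n) = m -0.23607·n.
[1] lift (-6,-5): star map gives -4.81966; window check -1.1 ≤ -4.81966 < 0.3 is false → out
[2] lift (7,6): star map gives 5.58359; window check -1.1 ≤ 5.58359 < 0.3 is false → out
[3] lift (3,2): star map gives 2.52786; window check -1.1 ≤ 2.52786 < 0.3 is false → out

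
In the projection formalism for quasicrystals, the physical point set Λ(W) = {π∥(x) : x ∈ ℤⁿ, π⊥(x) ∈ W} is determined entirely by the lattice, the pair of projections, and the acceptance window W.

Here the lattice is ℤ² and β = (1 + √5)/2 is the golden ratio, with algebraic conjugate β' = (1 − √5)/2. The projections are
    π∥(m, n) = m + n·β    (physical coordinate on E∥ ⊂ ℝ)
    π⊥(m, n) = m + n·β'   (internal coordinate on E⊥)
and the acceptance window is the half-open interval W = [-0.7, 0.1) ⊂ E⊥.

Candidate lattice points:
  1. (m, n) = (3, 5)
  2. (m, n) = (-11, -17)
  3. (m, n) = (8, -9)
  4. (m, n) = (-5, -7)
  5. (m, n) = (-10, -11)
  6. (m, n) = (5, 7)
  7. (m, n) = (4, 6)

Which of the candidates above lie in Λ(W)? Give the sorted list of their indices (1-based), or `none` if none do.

β' = (1−√5)/2 ≈ -0.61803.
candidate 1: (m,n)=(3,5) → π∥ = 3+5·β ≈ 11.09017, π⊥ = 3+5·β' ≈ -0.09017 ∈ [-0.7, 0.1) ⇒ IN Λ
candidate 2: (m,n)=(-11,-17) → π∥ = -11-17·β ≈ -38.50658, π⊥ = -11-17·β' ≈ -0.49342 ∈ [-0.7, 0.1) ⇒ IN Λ
candidate 3: (m,n)=(8,-9) → π∥ = 8-9·β ≈ -6.56231, π⊥ = 8-9·β' ≈ 13.56231 ∉ [-0.7, 0.1) ⇒ out
candidate 4: (m,n)=(-5,-7) → π∥ = -5-7·β ≈ -16.32624, π⊥ = -5-7·β' ≈ -0.67376 ∈ [-0.7, 0.1) ⇒ IN Λ
candidate 5: (m,n)=(-10,-11) → π∥ = -10-11·β ≈ -27.79837, π⊥ = -10-11·β' ≈ -3.20163 ∉ [-0.7, 0.1) ⇒ out
candidate 6: (m,n)=(5,7) → π∥ = 5+7·β ≈ 16.32624, π⊥ = 5+7·β' ≈ 0.67376 ∉ [-0.7, 0.1) ⇒ out
candidate 7: (m,n)=(4,6) → π∥ = 4+6·β ≈ 13.70820, π⊥ = 4+6·β' ≈ 0.29180 ∉ [-0.7, 0.1) ⇒ out

1, 2, 4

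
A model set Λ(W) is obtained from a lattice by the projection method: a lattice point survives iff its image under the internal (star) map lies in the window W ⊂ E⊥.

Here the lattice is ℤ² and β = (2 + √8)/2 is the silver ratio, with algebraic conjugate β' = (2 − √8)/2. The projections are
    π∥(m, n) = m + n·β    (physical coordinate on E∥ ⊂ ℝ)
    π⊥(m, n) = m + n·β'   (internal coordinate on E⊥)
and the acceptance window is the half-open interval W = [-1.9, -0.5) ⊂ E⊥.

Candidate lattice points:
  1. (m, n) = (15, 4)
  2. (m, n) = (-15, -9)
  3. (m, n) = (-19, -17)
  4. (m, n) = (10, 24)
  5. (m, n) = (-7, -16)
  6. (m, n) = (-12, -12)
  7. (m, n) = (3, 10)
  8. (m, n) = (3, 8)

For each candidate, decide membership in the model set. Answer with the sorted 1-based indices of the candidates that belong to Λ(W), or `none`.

7

Compute β' = (2−√8)/2 = -0.414214, so π⊥(m,n) = m -0.414214·n.
[1] lift (15,4): star map gives 13.343146; window check -1.9 ≤ 13.343146 < -0.5 is false → out
[2] lift (-15,-9): star map gives -11.272078; window check -1.9 ≤ -11.272078 < -0.5 is false → out
[3] lift (-19,-17): star map gives -11.958369; window check -1.9 ≤ -11.958369 < -0.5 is false → out
[4] lift (10,24): star map gives 0.058875; window check -1.9 ≤ 0.058875 < -0.5 is false → out
[5] lift (-7,-16): star map gives -0.372583; window check -1.9 ≤ -0.372583 < -0.5 is false → out
[6] lift (-12,-12): star map gives -7.029437; window check -1.9 ≤ -7.029437 < -0.5 is false → out
[7] lift (3,10): star map gives -1.142136; window check -1.9 ≤ -1.142136 < -0.5 is true → IN Λ
[8] lift (3,8): star map gives -0.313708; window check -1.9 ≤ -0.313708 < -0.5 is false → out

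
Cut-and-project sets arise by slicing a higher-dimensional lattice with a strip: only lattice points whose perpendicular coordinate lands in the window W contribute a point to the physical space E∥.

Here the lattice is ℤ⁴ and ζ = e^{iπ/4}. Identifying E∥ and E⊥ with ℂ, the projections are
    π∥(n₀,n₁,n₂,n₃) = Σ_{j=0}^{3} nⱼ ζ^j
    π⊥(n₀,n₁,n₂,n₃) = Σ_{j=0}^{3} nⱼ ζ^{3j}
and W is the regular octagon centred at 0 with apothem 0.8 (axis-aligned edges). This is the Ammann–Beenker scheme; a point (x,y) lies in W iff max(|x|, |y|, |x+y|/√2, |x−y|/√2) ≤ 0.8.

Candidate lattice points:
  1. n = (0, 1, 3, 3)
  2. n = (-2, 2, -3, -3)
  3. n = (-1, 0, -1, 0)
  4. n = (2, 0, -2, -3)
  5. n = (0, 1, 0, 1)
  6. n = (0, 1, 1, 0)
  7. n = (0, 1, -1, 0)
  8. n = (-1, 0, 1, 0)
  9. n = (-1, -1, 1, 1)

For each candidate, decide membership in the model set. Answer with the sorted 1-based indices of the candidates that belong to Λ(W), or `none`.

4, 6

Internal map: ζ^{3j} for j=0..3 gives (1,0), (−√2/2,√2/2), (0,−1), (√2/2,√2/2).
candidate 1: n = (0, 1, 3, 3) → π⊥ ≈ (+1.4142, -0.1716); max(|x|,|y|,|x±y|/√2) = 1.4142 > 0.8 ⇒ ∉ W
candidate 2: n = (-2, 2, -3, -3) → π⊥ ≈ (-5.5355, +2.2929); max(|x|,|y|,|x±y|/√2) = 5.5355 > 0.8 ⇒ ∉ W
candidate 3: n = (-1, 0, -1, 0) → π⊥ ≈ (-1.0000, +1.0000); max(|x|,|y|,|x±y|/√2) = 1.4142 > 0.8 ⇒ ∉ W
candidate 4: n = (2, 0, -2, -3) → π⊥ ≈ (-0.1213, -0.1213); max(|x|,|y|,|x±y|/√2) = 0.1716 ≤ 0.8 ⇒ ∈ W
candidate 5: n = (0, 1, 0, 1) → π⊥ ≈ (+0.0000, +1.4142); max(|x|,|y|,|x±y|/√2) = 1.4142 > 0.8 ⇒ ∉ W
candidate 6: n = (0, 1, 1, 0) → π⊥ ≈ (-0.7071, -0.2929); max(|x|,|y|,|x±y|/√2) = 0.7071 ≤ 0.8 ⇒ ∈ W
candidate 7: n = (0, 1, -1, 0) → π⊥ ≈ (-0.7071, +1.7071); max(|x|,|y|,|x±y|/√2) = 1.7071 > 0.8 ⇒ ∉ W
candidate 8: n = (-1, 0, 1, 0) → π⊥ ≈ (-1.0000, -1.0000); max(|x|,|y|,|x±y|/√2) = 1.4142 > 0.8 ⇒ ∉ W
candidate 9: n = (-1, -1, 1, 1) → π⊥ ≈ (+0.4142, -1.0000); max(|x|,|y|,|x±y|/√2) = 1.0000 > 0.8 ⇒ ∉ W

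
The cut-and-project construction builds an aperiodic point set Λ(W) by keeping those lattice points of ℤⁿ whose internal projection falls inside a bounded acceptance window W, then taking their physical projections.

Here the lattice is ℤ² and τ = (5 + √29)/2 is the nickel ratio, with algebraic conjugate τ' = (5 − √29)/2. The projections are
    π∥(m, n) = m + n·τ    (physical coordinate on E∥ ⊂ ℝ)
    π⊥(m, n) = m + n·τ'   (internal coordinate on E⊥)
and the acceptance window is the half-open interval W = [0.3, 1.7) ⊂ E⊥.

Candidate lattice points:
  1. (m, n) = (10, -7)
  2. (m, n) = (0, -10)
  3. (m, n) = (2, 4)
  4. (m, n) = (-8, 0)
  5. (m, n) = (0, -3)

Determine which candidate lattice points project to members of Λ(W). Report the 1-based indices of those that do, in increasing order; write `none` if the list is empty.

Numerically τ ≈ 5.19258 and τ' = −1/τ ≈ -0.19258.
#1 (10,-7): internal coord 10 + (-7)·τ' = +11.34808; +11.34808 ∉ [0.3, 1.7) → out
#2 (0,-10): internal coord 0 + (-10)·τ' = +1.92582; +1.92582 ∉ [0.3, 1.7) → out
#3 (2,4): internal coord 2 + (4)·τ' = +1.22967; +1.22967 ∈ [0.3, 1.7) → IN Λ
#4 (-8,0): internal coord -8 + (0)·τ' = -8.00000; -8.00000 ∉ [0.3, 1.7) → out
#5 (0,-3): internal coord 0 + (-3)·τ' = +0.57775; +0.57775 ∈ [0.3, 1.7) → IN Λ

3, 5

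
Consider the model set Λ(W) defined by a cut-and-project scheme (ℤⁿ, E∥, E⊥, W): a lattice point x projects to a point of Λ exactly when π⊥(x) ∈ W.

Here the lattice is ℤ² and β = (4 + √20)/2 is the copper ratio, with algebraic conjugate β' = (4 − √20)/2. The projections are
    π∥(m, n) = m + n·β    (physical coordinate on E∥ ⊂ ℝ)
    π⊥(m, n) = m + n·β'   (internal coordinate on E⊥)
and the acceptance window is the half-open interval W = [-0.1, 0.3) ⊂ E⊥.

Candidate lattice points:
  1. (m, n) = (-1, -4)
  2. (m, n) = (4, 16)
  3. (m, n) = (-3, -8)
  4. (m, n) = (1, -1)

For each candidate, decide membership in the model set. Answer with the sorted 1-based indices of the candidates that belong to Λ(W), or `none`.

β' = (4−√20)/2 ≈ -0.23607.
[1] lift (-1,-4): star map gives -0.05573; window check -0.1 ≤ -0.05573 < 0.3 is true → IN Λ
[2] lift (4,16): star map gives 0.22291; window check -0.1 ≤ 0.22291 < 0.3 is true → IN Λ
[3] lift (-3,-8): star map gives -1.11146; window check -0.1 ≤ -1.11146 < 0.3 is false → out
[4] lift (1,-1): star map gives 1.23607; window check -0.1 ≤ 1.23607 < 0.3 is false → out

1, 2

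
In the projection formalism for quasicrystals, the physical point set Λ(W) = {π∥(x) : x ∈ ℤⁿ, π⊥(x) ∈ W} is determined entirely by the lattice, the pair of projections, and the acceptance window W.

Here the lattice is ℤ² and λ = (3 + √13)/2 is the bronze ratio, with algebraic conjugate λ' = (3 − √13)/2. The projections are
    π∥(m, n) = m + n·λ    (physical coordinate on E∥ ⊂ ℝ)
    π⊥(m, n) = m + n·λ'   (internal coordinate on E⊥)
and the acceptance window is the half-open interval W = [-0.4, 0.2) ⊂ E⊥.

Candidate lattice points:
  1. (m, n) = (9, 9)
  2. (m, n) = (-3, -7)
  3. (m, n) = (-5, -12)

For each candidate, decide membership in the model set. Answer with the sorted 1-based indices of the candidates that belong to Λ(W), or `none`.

none

Numerically λ ≈ 3.30278 and λ' = −1/λ ≈ -0.30278.
#1 (9,9): internal coord 9 + (9)·λ' = +6.27502; +6.27502 ∉ [-0.4, 0.2) → out
#2 (-3,-7): internal coord -3 + (-7)·λ' = -0.88057; -0.88057 ∉ [-0.4, 0.2) → out
#3 (-5,-12): internal coord -5 + (-12)·λ' = -1.36669; -1.36669 ∉ [-0.4, 0.2) → out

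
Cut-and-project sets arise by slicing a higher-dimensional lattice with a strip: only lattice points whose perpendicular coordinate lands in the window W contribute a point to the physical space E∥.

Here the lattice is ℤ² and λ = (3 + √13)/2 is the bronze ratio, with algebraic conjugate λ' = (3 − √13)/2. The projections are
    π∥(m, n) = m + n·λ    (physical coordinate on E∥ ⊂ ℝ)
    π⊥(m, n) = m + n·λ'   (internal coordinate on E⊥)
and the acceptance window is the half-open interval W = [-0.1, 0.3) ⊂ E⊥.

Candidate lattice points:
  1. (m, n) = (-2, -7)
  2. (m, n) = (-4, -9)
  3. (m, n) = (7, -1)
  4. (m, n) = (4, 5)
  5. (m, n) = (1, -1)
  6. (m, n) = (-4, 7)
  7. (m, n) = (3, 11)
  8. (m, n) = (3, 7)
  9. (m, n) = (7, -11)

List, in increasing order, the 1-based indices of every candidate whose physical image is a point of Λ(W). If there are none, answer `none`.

1

Numerically λ ≈ 3.302776 and λ' = −1/λ ≈ -0.302776.
candidate 1: (m,n)=(-2,-7) → π∥ = -2-7·λ ≈ -25.119429, π⊥ = -2-7·λ' ≈ 0.119429 ∈ [-0.1, 0.3) ⇒ IN Λ
candidate 2: (m,n)=(-4,-9) → π∥ = -4-9·λ ≈ -33.724981, π⊥ = -4-9·λ' ≈ -1.275019 ∉ [-0.1, 0.3) ⇒ out
candidate 3: (m,n)=(7,-1) → π∥ = 7-1·λ ≈ 3.697224, π⊥ = 7-1·λ' ≈ 7.302776 ∉ [-0.1, 0.3) ⇒ out
candidate 4: (m,n)=(4,5) → π∥ = 4+5·λ ≈ 20.513878, π⊥ = 4+5·λ' ≈ 2.486122 ∉ [-0.1, 0.3) ⇒ out
candidate 5: (m,n)=(1,-1) → π∥ = 1-1·λ ≈ -2.302776, π⊥ = 1-1·λ' ≈ 1.302776 ∉ [-0.1, 0.3) ⇒ out
candidate 6: (m,n)=(-4,7) → π∥ = -4+7·λ ≈ 19.119429, π⊥ = -4+7·λ' ≈ -6.119429 ∉ [-0.1, 0.3) ⇒ out
candidate 7: (m,n)=(3,11) → π∥ = 3+11·λ ≈ 39.330532, π⊥ = 3+11·λ' ≈ -0.330532 ∉ [-0.1, 0.3) ⇒ out
candidate 8: (m,n)=(3,7) → π∥ = 3+7·λ ≈ 26.119429, π⊥ = 3+7·λ' ≈ 0.880571 ∉ [-0.1, 0.3) ⇒ out
candidate 9: (m,n)=(7,-11) → π∥ = 7-11·λ ≈ -29.330532, π⊥ = 7-11·λ' ≈ 10.330532 ∉ [-0.1, 0.3) ⇒ out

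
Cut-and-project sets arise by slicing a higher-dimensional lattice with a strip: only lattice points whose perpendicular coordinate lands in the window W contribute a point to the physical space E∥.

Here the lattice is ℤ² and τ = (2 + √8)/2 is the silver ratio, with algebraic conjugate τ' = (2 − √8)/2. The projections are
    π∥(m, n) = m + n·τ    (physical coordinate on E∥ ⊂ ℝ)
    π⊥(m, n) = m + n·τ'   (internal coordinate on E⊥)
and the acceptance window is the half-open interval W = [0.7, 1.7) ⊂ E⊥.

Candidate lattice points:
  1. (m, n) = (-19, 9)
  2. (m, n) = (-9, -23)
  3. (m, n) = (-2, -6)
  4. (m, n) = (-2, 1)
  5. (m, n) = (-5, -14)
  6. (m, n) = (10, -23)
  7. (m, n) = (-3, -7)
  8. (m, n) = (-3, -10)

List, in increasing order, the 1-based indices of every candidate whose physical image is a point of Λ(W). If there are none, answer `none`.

Numerically τ ≈ 2.4142 and τ' = −1/τ ≈ -0.4142.
[1] lift (-19,9): star map gives -22.7279; window check 0.7 ≤ -22.7279 < 1.7 is false → out
[2] lift (-9,-23): star map gives 0.5269; window check 0.7 ≤ 0.5269 < 1.7 is false → out
[3] lift (-2,-6): star map gives 0.4853; window check 0.7 ≤ 0.4853 < 1.7 is false → out
[4] lift (-2,1): star map gives -2.4142; window check 0.7 ≤ -2.4142 < 1.7 is false → out
[5] lift (-5,-14): star map gives 0.7990; window check 0.7 ≤ 0.7990 < 1.7 is true → IN Λ
[6] lift (10,-23): star map gives 19.5269; window check 0.7 ≤ 19.5269 < 1.7 is false → out
[7] lift (-3,-7): star map gives -0.1005; window check 0.7 ≤ -0.1005 < 1.7 is false → out
[8] lift (-3,-10): star map gives 1.1421; window check 0.7 ≤ 1.1421 < 1.7 is true → IN Λ

5, 8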